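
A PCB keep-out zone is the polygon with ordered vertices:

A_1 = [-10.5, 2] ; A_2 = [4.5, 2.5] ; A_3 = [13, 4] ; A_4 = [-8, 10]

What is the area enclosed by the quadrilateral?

Apply the shoelace formula: 2A = Σ (x_i·y_{i+1} − x_{i+1}·y_i), indices taken mod 4.
Cross-terms: -35.25, -14.5, 162, 89  ⇒  Σ = 201.25
Area = |Σ|/2 = 100.625.

100.625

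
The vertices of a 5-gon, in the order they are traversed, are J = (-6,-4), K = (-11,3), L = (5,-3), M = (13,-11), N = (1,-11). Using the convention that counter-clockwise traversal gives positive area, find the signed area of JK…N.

Apply the shoelace formula: 2A = Σ (x_i·y_{i+1} − x_{i+1}·y_i), indices taken mod 5.
Cross-terms: -62, 18, -16, -132, -70  ⇒  Σ = -262
Signed area = Σ/2 = -131 (negative ⇒ clockwise traversal).

-131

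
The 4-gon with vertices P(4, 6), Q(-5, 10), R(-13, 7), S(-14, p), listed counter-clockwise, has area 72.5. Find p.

2

Write out the shoelace sum; only the two edges meeting at S involve p:
2·Area = [((-13)·p − (-14)·7) + ((-14)·6 − 4·p)] + 165
       = -17·p + 179 = 145
⇒ p = 2.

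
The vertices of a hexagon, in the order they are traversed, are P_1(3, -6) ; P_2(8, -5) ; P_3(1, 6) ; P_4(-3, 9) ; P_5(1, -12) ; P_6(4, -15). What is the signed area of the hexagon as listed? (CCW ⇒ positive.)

97

Σ = (33) + (53) + (27) + (27) + (33) + (21) = 194
Signed area = Σ/2 = 97 (positive ⇒ counter-clockwise traversal).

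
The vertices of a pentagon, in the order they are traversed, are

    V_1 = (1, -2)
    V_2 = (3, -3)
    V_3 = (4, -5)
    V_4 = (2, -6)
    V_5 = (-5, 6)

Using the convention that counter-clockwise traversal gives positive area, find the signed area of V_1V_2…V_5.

-14

Σ = (3) + (-3) + (-14) + (-18) + (4) = -28
Signed area = Σ/2 = -14 (negative ⇒ clockwise traversal).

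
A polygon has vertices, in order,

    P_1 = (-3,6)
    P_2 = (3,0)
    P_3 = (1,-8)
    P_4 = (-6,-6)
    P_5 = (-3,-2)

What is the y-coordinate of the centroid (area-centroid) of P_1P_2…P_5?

-44/21

Apply the surveyor's formula. First the cross-terms c_i = x_i·y_{i+1} − x_{i+1}·y_i:
  -18, -24, -54, -6, -24  ⇒  2A = -126, A = -63.
Then Σ (y_i + y_{i+1})·c_i = 792, so ȳ = 792 / (6·(-63)) = -44/21.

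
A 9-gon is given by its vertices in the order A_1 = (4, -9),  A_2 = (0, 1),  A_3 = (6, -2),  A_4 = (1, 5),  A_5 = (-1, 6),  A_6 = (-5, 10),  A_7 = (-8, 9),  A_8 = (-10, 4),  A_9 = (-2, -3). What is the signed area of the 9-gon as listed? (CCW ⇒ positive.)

111

A_1→A_2: (4)(1) − (0)(-9) = 4
A_2→A_3: (0)(-2) − (6)(1) = -6
A_3→A_4: (6)(5) − (1)(-2) = 32
A_4→A_5: (1)(6) − (-1)(5) = 11
A_5→A_6: (-1)(10) − (-5)(6) = 20
A_6→A_7: (-5)(9) − (-8)(10) = 35
A_7→A_8: (-8)(4) − (-10)(9) = 58
A_8→A_9: (-10)(-3) − (-2)(4) = 38
A_9→A_1: (-2)(-9) − (4)(-3) = 30
Σ = 222
Signed area = Σ/2 = 111 (positive ⇒ counter-clockwise traversal).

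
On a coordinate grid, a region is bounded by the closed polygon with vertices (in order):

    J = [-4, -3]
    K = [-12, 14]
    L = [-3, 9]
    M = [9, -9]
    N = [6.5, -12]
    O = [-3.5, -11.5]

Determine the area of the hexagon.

Apply the shoelace formula: 2A = Σ (x_i·y_{i+1} − x_{i+1}·y_i), indices taken mod 6.
Σ = (-92) + (-66) + (-54) + (-49.5) + (-116.75) + (-35.5) = -413.75
Area = |Σ|/2 = 206.875.

206.875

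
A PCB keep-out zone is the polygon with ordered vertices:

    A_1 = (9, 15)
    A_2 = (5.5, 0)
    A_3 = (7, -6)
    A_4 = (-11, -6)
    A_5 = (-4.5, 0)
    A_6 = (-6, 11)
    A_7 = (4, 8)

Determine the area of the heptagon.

202

Apply the surveyor's formula: 2A = Σ (x_i·y_{i+1} − x_{i+1}·y_i), indices taken mod 7.
Cross-terms: -82.5, -33, -108, -27, -49.5, -92, -12  ⇒  Σ = -404
Area = |Σ|/2 = 202.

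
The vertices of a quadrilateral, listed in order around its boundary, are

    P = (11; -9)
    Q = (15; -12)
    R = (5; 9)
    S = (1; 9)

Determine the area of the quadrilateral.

63

Cross-terms: 3, 195, 36, -108  ⇒  Σ = 126
Area = |Σ|/2 = 63.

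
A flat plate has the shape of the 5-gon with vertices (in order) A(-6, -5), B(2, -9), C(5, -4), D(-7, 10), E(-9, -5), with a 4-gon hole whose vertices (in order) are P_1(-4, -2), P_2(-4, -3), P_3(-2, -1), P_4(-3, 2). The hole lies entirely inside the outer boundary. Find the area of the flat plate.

Outer boundary:
Σ = (64) + (37) + (22) + (125) + (15) = 263
Area = |Σ|/2 = 131.5.
Hole:
Apply the shoelace (surveyor's) formula: 2A = Σ (x_i·y_{i+1} − x_{i+1}·y_i), indices taken mod 4.
P_1→P_2: (-4)(-3) − (-4)(-2) = 4
P_2→P_3: (-4)(-1) − (-2)(-3) = -2
P_3→P_4: (-2)(2) − (-3)(-1) = -7
P_4→P_1: (-3)(-2) − (-4)(2) = 14
Σ = 9
Area = |Σ|/2 = 4.5.
Net area = 131.5 − 4.5 = 127.

127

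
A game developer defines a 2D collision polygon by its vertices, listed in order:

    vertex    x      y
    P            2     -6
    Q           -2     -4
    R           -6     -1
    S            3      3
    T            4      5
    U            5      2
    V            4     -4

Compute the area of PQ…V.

Apply the shoelace (surveyor's) formula: 2A = Σ (x_i·y_{i+1} − x_{i+1}·y_i), indices taken mod 7.
Cross-terms: -20, -22, -15, 3, -17, -28, -16  ⇒  Σ = -115
Area = |Σ|/2 = 57.5.

57.5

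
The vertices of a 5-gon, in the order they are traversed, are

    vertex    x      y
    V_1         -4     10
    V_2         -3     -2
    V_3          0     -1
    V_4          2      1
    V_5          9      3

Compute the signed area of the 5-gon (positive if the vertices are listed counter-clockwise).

71

Apply the shoelace (surveyor's) formula: 2A = Σ (x_i·y_{i+1} − x_{i+1}·y_i), indices taken mod 5.
Σ = (38) + (3) + (2) + (-3) + (102) = 142
Signed area = Σ/2 = 71 (positive ⇒ counter-clockwise traversal).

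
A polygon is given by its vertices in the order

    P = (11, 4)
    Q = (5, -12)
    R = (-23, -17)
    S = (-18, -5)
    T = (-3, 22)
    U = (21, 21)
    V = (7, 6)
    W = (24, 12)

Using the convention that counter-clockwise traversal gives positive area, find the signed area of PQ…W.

Apply the shoelace (surveyor's) formula: 2A = Σ (x_i·y_{i+1} − x_{i+1}·y_i), indices taken mod 8.
P→Q: (11)(-12) − (5)(4) = -152
Q→R: (5)(-17) − (-23)(-12) = -361
R→S: (-23)(-5) − (-18)(-17) = -191
S→T: (-18)(22) − (-3)(-5) = -411
T→U: (-3)(21) − (21)(22) = -525
U→V: (21)(6) − (7)(21) = -21
V→W: (7)(12) − (24)(6) = -60
W→P: (24)(4) − (11)(12) = -36
Σ = -1757
Signed area = Σ/2 = -878.5 (negative ⇒ clockwise traversal).

-878.5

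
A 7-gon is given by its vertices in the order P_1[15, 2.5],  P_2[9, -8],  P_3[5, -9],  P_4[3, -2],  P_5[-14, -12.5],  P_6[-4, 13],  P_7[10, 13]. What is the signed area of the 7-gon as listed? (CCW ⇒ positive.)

-408

Apply Gauss's area formula: 2A = Σ (x_i·y_{i+1} − x_{i+1}·y_i), indices taken mod 7.
P_1→P_2: (15)(-8) − (9)(2.5) = -142.5
P_2→P_3: (9)(-9) − (5)(-8) = -41
P_3→P_4: (5)(-2) − (3)(-9) = 17
P_4→P_5: (3)(-12.5) − (-14)(-2) = -65.5
P_5→P_6: (-14)(13) − (-4)(-12.5) = -232
P_6→P_7: (-4)(13) − (10)(13) = -182
P_7→P_1: (10)(2.5) − (15)(13) = -170
Σ = -816
Signed area = Σ/2 = -408 (negative ⇒ clockwise traversal).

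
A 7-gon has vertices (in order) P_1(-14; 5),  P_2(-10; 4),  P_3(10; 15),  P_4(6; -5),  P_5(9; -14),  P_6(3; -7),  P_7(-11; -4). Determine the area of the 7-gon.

Apply Gauss's area formula: 2A = Σ (x_i·y_{i+1} − x_{i+1}·y_i), indices taken mod 7.
Cross-terms: -6, -190, -140, -39, -21, -89, -111  ⇒  Σ = -596
Area = |Σ|/2 = 298.

298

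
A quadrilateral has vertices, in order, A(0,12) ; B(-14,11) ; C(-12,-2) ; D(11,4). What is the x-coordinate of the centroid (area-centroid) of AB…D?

Apply the shoelace formula. First the cross-terms c_i = x_i·y_{i+1} − x_{i+1}·y_i:
  168, 160, -26, 132  ⇒  2A = 434, A = 217.
Then Σ (x_i + x_{i+1})·c_i = -5034, so x̄ = -5034 / (6·217) = -839/217.

-839/217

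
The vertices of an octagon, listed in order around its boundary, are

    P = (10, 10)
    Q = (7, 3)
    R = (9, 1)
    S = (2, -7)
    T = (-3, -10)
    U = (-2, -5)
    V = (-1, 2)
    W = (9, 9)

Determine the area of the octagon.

Apply the shoelace formula: 2A = Σ (x_i·y_{i+1} − x_{i+1}·y_i), indices taken mod 8.
Σ = (-40) + (-20) + (-65) + (-41) + (-5) + (-9) + (-27) + (0) = -207
Area = |Σ|/2 = 103.5.

103.5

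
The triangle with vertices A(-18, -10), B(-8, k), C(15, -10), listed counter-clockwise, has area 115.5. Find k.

Write out the shoelace sum; only the two edges meeting at B involve k:
2·Area = [((-18)·k − (-8)·(-10)) + ((-8)·(-10) − 15·k)] + -330
       = -33·k + -330 = 231
⇒ k = -17.

-17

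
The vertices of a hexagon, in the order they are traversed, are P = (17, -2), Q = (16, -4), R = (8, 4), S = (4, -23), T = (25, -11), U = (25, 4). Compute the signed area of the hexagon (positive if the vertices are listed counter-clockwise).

Σ = (-36) + (96) + (-200) + (531) + (375) + (-118) = 648
Signed area = Σ/2 = 324 (positive ⇒ counter-clockwise traversal).

324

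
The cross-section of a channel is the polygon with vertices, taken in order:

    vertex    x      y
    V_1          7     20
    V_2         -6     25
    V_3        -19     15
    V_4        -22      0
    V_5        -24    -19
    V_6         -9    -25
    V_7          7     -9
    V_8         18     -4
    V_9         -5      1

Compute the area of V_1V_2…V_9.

Apply Gauss's area formula: 2A = Σ (x_i·y_{i+1} − x_{i+1}·y_i), indices taken mod 9.
Cross-terms: 295, 385, 330, 418, 429, 256, 134, -2, -107  ⇒  Σ = 2138
Area = |Σ|/2 = 1069.

1069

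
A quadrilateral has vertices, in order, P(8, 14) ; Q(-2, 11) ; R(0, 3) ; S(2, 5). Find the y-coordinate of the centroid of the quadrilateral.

Apply the shoelace (surveyor's) formula. First the cross-terms c_i = x_i·y_{i+1} − x_{i+1}·y_i:
  116, -6, -6, -12  ⇒  2A = 92, A = 46.
Then Σ (y_i + y_{i+1})·c_i = 2540, so ȳ = 2540 / (6·46) = 635/69.

635/69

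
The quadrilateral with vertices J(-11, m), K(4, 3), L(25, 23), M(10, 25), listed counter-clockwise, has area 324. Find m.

Write out the shoelace sum; only the two edges meeting at J involve m:
2·Area = [(10·m − (-11)·25) + ((-11)·3 − 4·m)] + 412
       = 6·m + 654 = 648
⇒ m = -1.

-1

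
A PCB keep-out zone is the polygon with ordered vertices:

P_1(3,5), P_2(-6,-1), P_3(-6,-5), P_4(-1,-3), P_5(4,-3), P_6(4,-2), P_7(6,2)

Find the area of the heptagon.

63.5

Apply the shoelace (surveyor's) formula: 2A = Σ (x_i·y_{i+1} − x_{i+1}·y_i), indices taken mod 7.
P_1→P_2: (3)(-1) − (-6)(5) = 27
P_2→P_3: (-6)(-5) − (-6)(-1) = 24
P_3→P_4: (-6)(-3) − (-1)(-5) = 13
P_4→P_5: (-1)(-3) − (4)(-3) = 15
P_5→P_6: (4)(-2) − (4)(-3) = 4
P_6→P_7: (4)(2) − (6)(-2) = 20
P_7→P_1: (6)(5) − (3)(2) = 24
Σ = 127
Area = |Σ|/2 = 63.5.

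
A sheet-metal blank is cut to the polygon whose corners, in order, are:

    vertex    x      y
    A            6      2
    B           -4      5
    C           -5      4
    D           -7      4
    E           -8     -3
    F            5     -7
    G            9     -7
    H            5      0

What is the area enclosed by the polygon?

126

Apply the surveyor's formula: 2A = Σ (x_i·y_{i+1} − x_{i+1}·y_i), indices taken mod 8.
Σ = (38) + (9) + (8) + (53) + (71) + (28) + (35) + (10) = 252
Area = |Σ|/2 = 126.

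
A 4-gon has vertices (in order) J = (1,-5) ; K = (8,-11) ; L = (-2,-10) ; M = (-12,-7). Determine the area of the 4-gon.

Cross-terms: 29, -102, -106, 67  ⇒  Σ = -112
Area = |Σ|/2 = 56.

56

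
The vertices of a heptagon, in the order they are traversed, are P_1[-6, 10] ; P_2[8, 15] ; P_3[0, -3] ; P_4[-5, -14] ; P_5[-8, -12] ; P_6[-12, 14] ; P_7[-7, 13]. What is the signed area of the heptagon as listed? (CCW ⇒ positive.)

Apply Gauss's area formula: 2A = Σ (x_i·y_{i+1} − x_{i+1}·y_i), indices taken mod 7.
Σ = (-170) + (-24) + (-15) + (-52) + (-256) + (-58) + (8) = -567
Signed area = Σ/2 = -283.5 (negative ⇒ clockwise traversal).

-283.5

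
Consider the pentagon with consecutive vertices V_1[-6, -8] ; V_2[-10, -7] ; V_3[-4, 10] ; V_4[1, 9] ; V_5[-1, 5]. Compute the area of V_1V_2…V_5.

80

Apply Gauss's area formula: 2A = Σ (x_i·y_{i+1} − x_{i+1}·y_i), indices taken mod 5.
Σ = (-38) + (-128) + (-46) + (14) + (38) = -160
Area = |Σ|/2 = 80.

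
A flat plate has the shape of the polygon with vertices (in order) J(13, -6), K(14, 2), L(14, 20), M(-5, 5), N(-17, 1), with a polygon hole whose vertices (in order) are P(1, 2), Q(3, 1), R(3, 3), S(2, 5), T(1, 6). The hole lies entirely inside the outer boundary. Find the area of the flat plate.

Outer boundary:
Cross-terms: 110, 252, 170, 80, 89  ⇒  Σ = 701
Area = |Σ|/2 = 350.5.
Hole:
Apply the surveyor's formula: 2A = Σ (x_i·y_{i+1} − x_{i+1}·y_i), indices taken mod 5.
Σ = (-5) + (6) + (9) + (7) + (-4) = 13
Area = |Σ|/2 = 6.5.
Net area = 350.5 − 6.5 = 344.

344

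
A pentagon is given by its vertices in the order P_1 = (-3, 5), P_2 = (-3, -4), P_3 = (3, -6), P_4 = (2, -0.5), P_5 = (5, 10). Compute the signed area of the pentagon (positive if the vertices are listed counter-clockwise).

P_1→P_2: (-3)(-4) − (-3)(5) = 27
P_2→P_3: (-3)(-6) − (3)(-4) = 30
P_3→P_4: (3)(-0.5) − (2)(-6) = 10.5
P_4→P_5: (2)(10) − (5)(-0.5) = 22.5
P_5→P_1: (5)(5) − (-3)(10) = 55
Σ = 145
Signed area = Σ/2 = 72.5 (positive ⇒ counter-clockwise traversal).

72.5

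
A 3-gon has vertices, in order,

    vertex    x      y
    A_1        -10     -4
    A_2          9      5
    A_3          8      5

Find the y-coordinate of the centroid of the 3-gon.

2

Apply the shoelace formula. First the cross-terms c_i = x_i·y_{i+1} − x_{i+1}·y_i:
  -14, 5, 18  ⇒  2A = 9, A = 4.5.
Then Σ (y_i + y_{i+1})·c_i = 54, so ȳ = 54 / (6·4.5) = 2.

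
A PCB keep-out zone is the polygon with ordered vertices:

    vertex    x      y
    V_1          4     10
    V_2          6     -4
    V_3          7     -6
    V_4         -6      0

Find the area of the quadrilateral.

Apply the surveyor's formula: 2A = Σ (x_i·y_{i+1} − x_{i+1}·y_i), indices taken mod 4.
V_1→V_2: (4)(-4) − (6)(10) = -76
V_2→V_3: (6)(-6) − (7)(-4) = -8
V_3→V_4: (7)(0) − (-6)(-6) = -36
V_4→V_1: (-6)(10) − (4)(0) = -60
Σ = -180
Area = |Σ|/2 = 90.

90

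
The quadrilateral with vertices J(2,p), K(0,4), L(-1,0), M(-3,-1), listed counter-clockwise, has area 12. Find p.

The doubled signed area Σ (x_i y_{i+1} − x_{i+1} y_i) is linear in p.
With p=0 it equals 15; the coefficient of p is -3 (from the two edges through J).
So -3·p + 15 = 2·12 = 24 ⇒ p = -3.

-3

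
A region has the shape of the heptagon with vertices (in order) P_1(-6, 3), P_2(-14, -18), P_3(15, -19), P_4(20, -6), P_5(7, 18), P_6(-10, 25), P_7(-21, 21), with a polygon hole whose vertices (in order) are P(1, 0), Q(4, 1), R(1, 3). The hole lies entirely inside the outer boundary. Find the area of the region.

1051

Outer boundary:
Apply the shoelace (surveyor's) formula: 2A = Σ (x_i·y_{i+1} − x_{i+1}·y_i), indices taken mod 7.
Σ = (150) + (536) + (290) + (402) + (355) + (315) + (63) = 2111
Area = |Σ|/2 = 1055.5.
Hole:
Apply the shoelace formula: 2A = Σ (x_i·y_{i+1} − x_{i+1}·y_i), indices taken mod 3.
Cross-terms: 1, 11, -3  ⇒  Σ = 9
Area = |Σ|/2 = 4.5.
Net area = 1055.5 − 4.5 = 1051.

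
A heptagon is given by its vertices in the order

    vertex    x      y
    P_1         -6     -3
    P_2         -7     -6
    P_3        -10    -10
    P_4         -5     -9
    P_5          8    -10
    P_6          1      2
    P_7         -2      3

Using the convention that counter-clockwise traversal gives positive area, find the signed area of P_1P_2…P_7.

122

Apply Gauss's area formula: 2A = Σ (x_i·y_{i+1} − x_{i+1}·y_i), indices taken mod 7.
Σ = (15) + (10) + (40) + (122) + (26) + (7) + (24) = 244
Signed area = Σ/2 = 122 (positive ⇒ counter-clockwise traversal).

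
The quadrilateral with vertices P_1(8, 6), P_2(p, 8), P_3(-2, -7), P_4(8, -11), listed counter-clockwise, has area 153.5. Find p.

The doubled signed area Σ (x_i y_{i+1} − x_{i+1} y_i) is linear in p.
With p=0 it equals 294; the coefficient of p is -13 (from the two edges through P_2).
So -13·p + 294 = 2·153.5 = 307 ⇒ p = -1.

-1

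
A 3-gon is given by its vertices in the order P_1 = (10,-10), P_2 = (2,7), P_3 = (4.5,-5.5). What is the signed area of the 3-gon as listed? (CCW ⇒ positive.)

Apply the surveyor's formula: 2A = Σ (x_i·y_{i+1} − x_{i+1}·y_i), indices taken mod 3.
Cross-terms: 90, -42.5, 10  ⇒  Σ = 57.5
Signed area = Σ/2 = 28.75 (positive ⇒ counter-clockwise traversal).

28.75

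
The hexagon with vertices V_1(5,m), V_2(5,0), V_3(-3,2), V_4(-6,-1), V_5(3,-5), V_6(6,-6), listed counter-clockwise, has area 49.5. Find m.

Write out the shoelace sum; only the two edges meeting at V_1 involve m:
2·Area = [(6·m − 5·(-6)) + (5·0 − 5·m)] + 70
       = 1·m + 100 = 99
⇒ m = -1.

-1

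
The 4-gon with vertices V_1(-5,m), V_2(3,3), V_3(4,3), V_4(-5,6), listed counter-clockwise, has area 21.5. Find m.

1

The doubled signed area Σ (x_i y_{i+1} − x_{i+1} y_i) is linear in m.
With m=0 it equals 51; the coefficient of m is -8 (from the two edges through V_1).
So -8·m + 51 = 2·21.5 = 43 ⇒ m = 1.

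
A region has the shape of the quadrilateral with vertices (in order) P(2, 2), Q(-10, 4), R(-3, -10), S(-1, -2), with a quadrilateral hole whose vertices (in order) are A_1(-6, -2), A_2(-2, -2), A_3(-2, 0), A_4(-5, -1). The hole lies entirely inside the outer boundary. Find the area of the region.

64

Outer boundary:
Apply Gauss's area formula: 2A = Σ (x_i·y_{i+1} − x_{i+1}·y_i), indices taken mod 4.
P→Q: (2)(4) − (-10)(2) = 28
Q→R: (-10)(-10) − (-3)(4) = 112
R→S: (-3)(-2) − (-1)(-10) = -4
S→P: (-1)(2) − (2)(-2) = 2
Σ = 138
Area = |Σ|/2 = 69.
Hole:
Σ = (8) + (-4) + (2) + (4) = 10
Area = |Σ|/2 = 5.
Net area = 69 − 5 = 64.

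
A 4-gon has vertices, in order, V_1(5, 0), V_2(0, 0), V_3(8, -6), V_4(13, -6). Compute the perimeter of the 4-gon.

|V_1V_2| = √((-5)² + (0)²) = √25 = 5
|V_2V_3| = √((8)² + (-6)²) = √100 = 10
|V_3V_4| = √((5)² + (0)²) = √25 = 5
|V_4V_1| = √((-8)² + (6)²) = √100 = 10
Perimeter = 5 + 10 + 5 + 10 = 30.

30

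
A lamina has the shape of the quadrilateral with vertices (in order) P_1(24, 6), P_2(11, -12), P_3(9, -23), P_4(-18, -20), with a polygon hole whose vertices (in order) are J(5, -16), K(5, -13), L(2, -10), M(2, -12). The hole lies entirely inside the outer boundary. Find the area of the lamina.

Outer boundary:
Apply the surveyor's formula: 2A = Σ (x_i·y_{i+1} − x_{i+1}·y_i), indices taken mod 4.
Σ = (-354) + (-145) + (-594) + (372) = -721
Area = |Σ|/2 = 360.5.
Hole:
J→K: (5)(-13) − (5)(-16) = 15
K→L: (5)(-10) − (2)(-13) = -24
L→M: (2)(-12) − (2)(-10) = -4
M→J: (2)(-16) − (5)(-12) = 28
Σ = 15
Area = |Σ|/2 = 7.5.
Net area = 360.5 − 7.5 = 353.

353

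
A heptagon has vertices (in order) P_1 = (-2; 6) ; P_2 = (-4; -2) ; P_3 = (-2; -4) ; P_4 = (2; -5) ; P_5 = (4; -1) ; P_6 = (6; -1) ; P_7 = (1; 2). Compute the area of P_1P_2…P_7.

50.5

Apply the surveyor's formula: 2A = Σ (x_i·y_{i+1} − x_{i+1}·y_i), indices taken mod 7.
P_1→P_2: (-2)(-2) − (-4)(6) = 28
P_2→P_3: (-4)(-4) − (-2)(-2) = 12
P_3→P_4: (-2)(-5) − (2)(-4) = 18
P_4→P_5: (2)(-1) − (4)(-5) = 18
P_5→P_6: (4)(-1) − (6)(-1) = 2
P_6→P_7: (6)(2) − (1)(-1) = 13
P_7→P_1: (1)(6) − (-2)(2) = 10
Σ = 101
Area = |Σ|/2 = 50.5.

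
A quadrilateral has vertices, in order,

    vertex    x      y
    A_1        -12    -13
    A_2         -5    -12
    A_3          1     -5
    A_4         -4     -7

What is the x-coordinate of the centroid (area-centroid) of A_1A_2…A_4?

Apply Gauss's area formula. First the cross-terms c_i = x_i·y_{i+1} − x_{i+1}·y_i:
  79, 37, -27, -32  ⇒  2A = 57, A = 28.5.
Then Σ (x_i + x_{i+1})·c_i = -898, so x̄ = -898 / (6·28.5) = -898/171.

-898/171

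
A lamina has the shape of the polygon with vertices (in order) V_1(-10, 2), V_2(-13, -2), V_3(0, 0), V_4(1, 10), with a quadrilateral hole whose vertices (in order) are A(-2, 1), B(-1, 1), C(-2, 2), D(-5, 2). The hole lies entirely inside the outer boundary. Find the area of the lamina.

Outer boundary:
Apply the surveyor's formula: 2A = Σ (x_i·y_{i+1} − x_{i+1}·y_i), indices taken mod 4.
Σ = (46) + (0) + (0) + (102) = 148
Area = |Σ|/2 = 74.
Hole:
Apply Gauss's area formula: 2A = Σ (x_i·y_{i+1} − x_{i+1}·y_i), indices taken mod 4.
Σ = (-1) + (0) + (6) + (-1) = 4
Area = |Σ|/2 = 2.
Net area = 74 − 2 = 72.

72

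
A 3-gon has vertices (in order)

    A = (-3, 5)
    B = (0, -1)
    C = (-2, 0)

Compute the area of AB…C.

4.5

Apply Gauss's area formula: 2A = Σ (x_i·y_{i+1} − x_{i+1}·y_i), indices taken mod 3.
Σ = (3) + (-2) + (-10) = -9
Area = |Σ|/2 = 4.5.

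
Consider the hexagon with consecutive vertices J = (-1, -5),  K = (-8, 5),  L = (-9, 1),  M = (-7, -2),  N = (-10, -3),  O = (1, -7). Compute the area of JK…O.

J→K: (-1)(5) − (-8)(-5) = -45
K→L: (-8)(1) − (-9)(5) = 37
L→M: (-9)(-2) − (-7)(1) = 25
M→N: (-7)(-3) − (-10)(-2) = 1
N→O: (-10)(-7) − (1)(-3) = 73
O→J: (1)(-5) − (-1)(-7) = -12
Σ = 79
Area = |Σ|/2 = 39.5.

39.5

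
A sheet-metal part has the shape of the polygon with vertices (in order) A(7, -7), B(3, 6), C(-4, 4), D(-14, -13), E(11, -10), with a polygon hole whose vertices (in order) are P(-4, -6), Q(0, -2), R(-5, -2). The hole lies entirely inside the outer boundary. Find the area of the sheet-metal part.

231.5

Outer boundary:
Cross-terms: 63, 36, 108, 283, -7  ⇒  Σ = 483
Area = |Σ|/2 = 241.5.
Hole:
Cross-terms: 8, -10, 22  ⇒  Σ = 20
Area = |Σ|/2 = 10.
Net area = 241.5 − 10 = 231.5.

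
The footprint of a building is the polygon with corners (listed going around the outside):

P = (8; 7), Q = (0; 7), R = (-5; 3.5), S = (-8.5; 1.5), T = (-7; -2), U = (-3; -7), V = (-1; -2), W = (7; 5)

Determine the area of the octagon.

Apply Gauss's area formula: 2A = Σ (x_i·y_{i+1} − x_{i+1}·y_i), indices taken mod 8.
Σ = (56) + (35) + (22.25) + (27.5) + (43) + (-1) + (9) + (9) = 200.75
Area = |Σ|/2 = 100.375.

100.375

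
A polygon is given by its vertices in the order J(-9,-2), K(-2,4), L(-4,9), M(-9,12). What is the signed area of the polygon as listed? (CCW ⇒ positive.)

58.5

Apply Gauss's area formula: 2A = Σ (x_i·y_{i+1} − x_{i+1}·y_i), indices taken mod 4.
Σ = (-40) + (-2) + (33) + (126) = 117
Signed area = Σ/2 = 58.5 (positive ⇒ counter-clockwise traversal).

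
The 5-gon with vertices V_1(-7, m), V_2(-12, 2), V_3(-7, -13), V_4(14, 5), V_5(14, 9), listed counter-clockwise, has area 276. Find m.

The doubled signed area Σ (x_i y_{i+1} − x_{i+1} y_i) is linear in m.
With m=0 it equals 422; the coefficient of m is 26 (from the two edges through V_1).
So 26·m + 422 = 2·276 = 552 ⇒ m = 5.

5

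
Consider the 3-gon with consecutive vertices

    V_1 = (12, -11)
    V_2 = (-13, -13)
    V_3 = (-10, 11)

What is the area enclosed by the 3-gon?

297

Apply Gauss's area formula: 2A = Σ (x_i·y_{i+1} − x_{i+1}·y_i), indices taken mod 3.
Cross-terms: -299, -273, -22  ⇒  Σ = -594
Area = |Σ|/2 = 297.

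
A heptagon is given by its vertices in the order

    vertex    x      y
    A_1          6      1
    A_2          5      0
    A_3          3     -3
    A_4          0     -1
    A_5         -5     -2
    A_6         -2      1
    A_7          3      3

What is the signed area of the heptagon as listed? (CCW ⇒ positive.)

Apply Gauss's area formula: 2A = Σ (x_i·y_{i+1} − x_{i+1}·y_i), indices taken mod 7.
Cross-terms: -5, -15, -3, -5, -9, -9, -15  ⇒  Σ = -61
Signed area = Σ/2 = -30.5 (negative ⇒ clockwise traversal).

-30.5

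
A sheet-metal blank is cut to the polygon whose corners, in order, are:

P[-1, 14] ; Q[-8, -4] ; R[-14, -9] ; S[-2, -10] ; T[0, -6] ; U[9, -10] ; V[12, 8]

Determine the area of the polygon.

Apply the shoelace formula: 2A = Σ (x_i·y_{i+1} − x_{i+1}·y_i), indices taken mod 7.
Σ = (116) + (16) + (122) + (12) + (54) + (192) + (176) = 688
Area = |Σ|/2 = 344.

344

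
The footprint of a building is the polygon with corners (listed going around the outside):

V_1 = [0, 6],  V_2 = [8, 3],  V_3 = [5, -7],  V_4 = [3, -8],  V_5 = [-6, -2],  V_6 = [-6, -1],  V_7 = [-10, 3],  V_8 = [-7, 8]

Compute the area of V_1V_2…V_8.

163.5

Σ = (-48) + (-71) + (-19) + (-54) + (-6) + (-28) + (-59) + (-42) = -327
Area = |Σ|/2 = 163.5.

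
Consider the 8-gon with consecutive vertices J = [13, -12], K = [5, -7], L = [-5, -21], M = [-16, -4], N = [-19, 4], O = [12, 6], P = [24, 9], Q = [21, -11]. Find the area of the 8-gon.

693.5

Apply Gauss's area formula: 2A = Σ (x_i·y_{i+1} − x_{i+1}·y_i), indices taken mod 8.
J→K: (13)(-7) − (5)(-12) = -31
K→L: (5)(-21) − (-5)(-7) = -140
L→M: (-5)(-4) − (-16)(-21) = -316
M→N: (-16)(4) − (-19)(-4) = -140
N→O: (-19)(6) − (12)(4) = -162
O→P: (12)(9) − (24)(6) = -36
P→Q: (24)(-11) − (21)(9) = -453
Q→J: (21)(-12) − (13)(-11) = -109
Σ = -1387
Area = |Σ|/2 = 693.5.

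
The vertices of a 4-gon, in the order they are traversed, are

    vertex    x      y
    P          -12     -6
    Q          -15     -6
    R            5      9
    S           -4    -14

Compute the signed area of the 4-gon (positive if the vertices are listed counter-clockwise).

Apply the shoelace formula: 2A = Σ (x_i·y_{i+1} − x_{i+1}·y_i), indices taken mod 4.
Σ = (-18) + (-105) + (-34) + (-144) = -301
Signed area = Σ/2 = -150.5 (negative ⇒ clockwise traversal).

-150.5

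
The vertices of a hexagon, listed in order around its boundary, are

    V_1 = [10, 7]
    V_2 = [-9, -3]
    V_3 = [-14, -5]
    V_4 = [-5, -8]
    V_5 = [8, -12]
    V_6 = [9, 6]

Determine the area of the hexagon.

203

Σ = (33) + (3) + (87) + (124) + (156) + (3) = 406
Area = |Σ|/2 = 203.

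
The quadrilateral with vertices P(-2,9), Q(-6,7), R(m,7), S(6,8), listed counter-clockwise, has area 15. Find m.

4

Write out the shoelace sum; only the two edges meeting at R involve m:
2·Area = [((-6)·7 − m·7) + (m·8 − 6·7)] + 110
       = 1·m + 26 = 30
⇒ m = 4.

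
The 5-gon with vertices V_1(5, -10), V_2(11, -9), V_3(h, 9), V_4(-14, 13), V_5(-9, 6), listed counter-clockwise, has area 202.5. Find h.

1

The doubled signed area Σ (x_i y_{i+1} − x_{i+1} y_i) is linear in h.
With h=0 it equals 383; the coefficient of h is 22 (from the two edges through V_3).
So 22·h + 383 = 2·202.5 = 405 ⇒ h = 1.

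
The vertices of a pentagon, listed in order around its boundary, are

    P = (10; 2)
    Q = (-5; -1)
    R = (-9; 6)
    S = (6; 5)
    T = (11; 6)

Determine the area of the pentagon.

Apply Gauss's area formula: 2A = Σ (x_i·y_{i+1} − x_{i+1}·y_i), indices taken mod 5.
Σ = (0) + (-39) + (-81) + (-19) + (-38) = -177
Area = |Σ|/2 = 88.5.

88.5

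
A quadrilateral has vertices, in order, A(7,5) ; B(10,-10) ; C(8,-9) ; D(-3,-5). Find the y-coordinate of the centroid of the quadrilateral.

Apply the shoelace (surveyor's) formula. First the cross-terms c_i = x_i·y_{i+1} − x_{i+1}·y_i:
  -120, -10, -67, 20  ⇒  2A = -177, A = -88.5.
Then Σ (y_i + y_{i+1})·c_i = 1728, so ȳ = 1728 / (6·(-88.5)) = -192/59.

-192/59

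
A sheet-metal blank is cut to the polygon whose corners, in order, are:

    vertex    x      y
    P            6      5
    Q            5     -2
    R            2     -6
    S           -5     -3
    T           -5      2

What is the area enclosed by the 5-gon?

80.5

Apply Gauss's area formula: 2A = Σ (x_i·y_{i+1} − x_{i+1}·y_i), indices taken mod 5.
Σ = (-37) + (-26) + (-36) + (-25) + (-37) = -161
Area = |Σ|/2 = 80.5.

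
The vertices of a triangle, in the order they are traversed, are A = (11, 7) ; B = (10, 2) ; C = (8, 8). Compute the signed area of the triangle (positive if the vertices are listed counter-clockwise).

Σ = (-48) + (64) + (-32) = -16
Signed area = Σ/2 = -8 (negative ⇒ clockwise traversal).

-8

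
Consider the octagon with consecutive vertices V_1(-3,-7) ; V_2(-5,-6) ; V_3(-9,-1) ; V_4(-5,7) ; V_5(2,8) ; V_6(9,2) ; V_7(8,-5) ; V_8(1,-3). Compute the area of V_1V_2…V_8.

176

Apply Gauss's area formula: 2A = Σ (x_i·y_{i+1} − x_{i+1}·y_i), indices taken mod 8.
Cross-terms: -17, -49, -68, -54, -68, -61, -19, -16  ⇒  Σ = -352
Area = |Σ|/2 = 176.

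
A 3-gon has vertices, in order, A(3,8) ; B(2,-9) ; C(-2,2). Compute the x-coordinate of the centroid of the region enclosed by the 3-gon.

Apply the shoelace (surveyor's) formula. First the cross-terms c_i = x_i·y_{i+1} − x_{i+1}·y_i:
  -43, -14, -22  ⇒  2A = -79, A = -39.5.
Then Σ (x_i + x_{i+1})·c_i = -237, so x̄ = -237 / (6·(-39.5)) = 1.

1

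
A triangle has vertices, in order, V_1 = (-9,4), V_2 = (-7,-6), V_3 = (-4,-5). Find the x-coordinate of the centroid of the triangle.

-20/3

Apply the shoelace formula. First the cross-terms c_i = x_i·y_{i+1} − x_{i+1}·y_i:
  82, 11, -61  ⇒  2A = 32, A = 16.
Then Σ (x_i + x_{i+1})·c_i = -640, so x̄ = -640 / (6·16) = -20/3.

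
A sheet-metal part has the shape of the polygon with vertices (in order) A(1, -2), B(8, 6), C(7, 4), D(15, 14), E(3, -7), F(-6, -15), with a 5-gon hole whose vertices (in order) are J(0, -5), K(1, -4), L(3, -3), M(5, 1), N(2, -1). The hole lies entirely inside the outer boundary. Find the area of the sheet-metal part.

71

Outer boundary:
Σ = (22) + (-10) + (38) + (-147) + (-87) + (27) = -157
Area = |Σ|/2 = 78.5.
Hole:
Cross-terms: 5, 9, 18, -7, -10  ⇒  Σ = 15
Area = |Σ|/2 = 7.5.
Net area = 78.5 − 7.5 = 71.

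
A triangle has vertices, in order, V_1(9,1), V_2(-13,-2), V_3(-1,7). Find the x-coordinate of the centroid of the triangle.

-5/3

Apply the shoelace formula. First the cross-terms c_i = x_i·y_{i+1} − x_{i+1}·y_i:
  -5, -93, -64  ⇒  2A = -162, A = -81.
Then Σ (x_i + x_{i+1})·c_i = 810, so x̄ = 810 / (6·(-81)) = -5/3.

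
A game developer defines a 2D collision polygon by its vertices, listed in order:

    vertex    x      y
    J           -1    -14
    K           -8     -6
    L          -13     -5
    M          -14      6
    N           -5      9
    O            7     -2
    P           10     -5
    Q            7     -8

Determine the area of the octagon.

Σ = (-106) + (-38) + (-148) + (-96) + (-53) + (-15) + (-45) + (-106) = -607
Area = |Σ|/2 = 303.5.

303.5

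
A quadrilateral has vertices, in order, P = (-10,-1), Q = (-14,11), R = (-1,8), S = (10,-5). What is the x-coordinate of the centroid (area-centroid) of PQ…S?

Apply Gauss's area formula. First the cross-terms c_i = x_i·y_{i+1} − x_{i+1}·y_i:
  -124, -101, -75, -60  ⇒  2A = -360, A = -180.
Then Σ (x_i + x_{i+1})·c_i = 3816, so x̄ = 3816 / (6·(-180)) = -53/15.

-53/15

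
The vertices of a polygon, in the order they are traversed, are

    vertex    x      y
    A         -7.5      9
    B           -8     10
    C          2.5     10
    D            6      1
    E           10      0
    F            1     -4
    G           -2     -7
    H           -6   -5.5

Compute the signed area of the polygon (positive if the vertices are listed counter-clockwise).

Apply the shoelace formula: 2A = Σ (x_i·y_{i+1} − x_{i+1}·y_i), indices taken mod 8.
Σ = (-3) + (-105) + (-57.5) + (-10) + (-40) + (-15) + (-31) + (-95.25) = -356.75
Signed area = Σ/2 = -178.375 (negative ⇒ clockwise traversal).

-178.375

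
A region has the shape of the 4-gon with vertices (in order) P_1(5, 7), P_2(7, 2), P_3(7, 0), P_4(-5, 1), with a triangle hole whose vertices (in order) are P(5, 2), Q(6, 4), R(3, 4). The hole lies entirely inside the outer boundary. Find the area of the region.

Outer boundary:
Apply the surveyor's formula: 2A = Σ (x_i·y_{i+1} − x_{i+1}·y_i), indices taken mod 4.
P_1→P_2: (5)(2) − (7)(7) = -39
P_2→P_3: (7)(0) − (7)(2) = -14
P_3→P_4: (7)(1) − (-5)(0) = 7
P_4→P_1: (-5)(7) − (5)(1) = -40
Σ = -86
Area = |Σ|/2 = 43.
Hole:
Apply the shoelace (surveyor's) formula: 2A = Σ (x_i·y_{i+1} − x_{i+1}·y_i), indices taken mod 3.
Cross-terms: 8, 12, -14  ⇒  Σ = 6
Area = |Σ|/2 = 3.
Net area = 43 − 3 = 40.

40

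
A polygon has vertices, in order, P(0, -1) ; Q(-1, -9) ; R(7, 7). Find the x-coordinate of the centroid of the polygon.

2

Apply the shoelace formula. First the cross-terms c_i = x_i·y_{i+1} − x_{i+1}·y_i:
  -1, 56, -7  ⇒  2A = 48, A = 24.
Then Σ (x_i + x_{i+1})·c_i = 288, so x̄ = 288 / (6·24) = 2.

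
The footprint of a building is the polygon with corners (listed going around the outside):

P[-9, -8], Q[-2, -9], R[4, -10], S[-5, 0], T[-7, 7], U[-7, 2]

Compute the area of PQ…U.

72.5

Σ = (65) + (56) + (-50) + (-35) + (35) + (74) = 145
Area = |Σ|/2 = 72.5.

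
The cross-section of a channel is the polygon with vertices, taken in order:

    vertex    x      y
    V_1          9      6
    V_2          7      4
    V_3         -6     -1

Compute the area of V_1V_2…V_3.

Σ = (-6) + (17) + (-27) = -16
Area = |Σ|/2 = 8.

8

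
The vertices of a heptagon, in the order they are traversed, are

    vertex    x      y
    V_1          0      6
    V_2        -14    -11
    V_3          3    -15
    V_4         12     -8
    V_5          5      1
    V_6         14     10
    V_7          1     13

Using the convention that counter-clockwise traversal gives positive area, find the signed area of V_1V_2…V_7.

374.5

Apply the shoelace (surveyor's) formula: 2A = Σ (x_i·y_{i+1} − x_{i+1}·y_i), indices taken mod 7.
Σ = (84) + (243) + (156) + (52) + (36) + (172) + (6) = 749
Signed area = Σ/2 = 374.5 (positive ⇒ counter-clockwise traversal).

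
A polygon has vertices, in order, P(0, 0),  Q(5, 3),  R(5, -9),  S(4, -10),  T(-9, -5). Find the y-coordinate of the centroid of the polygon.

-569/138

Apply the surveyor's formula. First the cross-terms c_i = x_i·y_{i+1} − x_{i+1}·y_i:
  0, -60, -14, -110, 0  ⇒  2A = -184, A = -92.
Then Σ (y_i + y_{i+1})·c_i = 2276, so ȳ = 2276 / (6·(-92)) = -569/138.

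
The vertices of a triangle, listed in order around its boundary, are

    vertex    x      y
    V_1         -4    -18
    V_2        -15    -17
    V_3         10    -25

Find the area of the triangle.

V_1→V_2: (-4)(-17) − (-15)(-18) = -202
V_2→V_3: (-15)(-25) − (10)(-17) = 545
V_3→V_1: (10)(-18) − (-4)(-25) = -280
Σ = 63
Area = |Σ|/2 = 31.5.

31.5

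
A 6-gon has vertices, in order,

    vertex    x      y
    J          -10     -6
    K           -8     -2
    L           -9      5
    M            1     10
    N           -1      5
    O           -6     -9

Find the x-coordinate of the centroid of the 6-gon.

-947/181

Apply the shoelace formula. First the cross-terms c_i = x_i·y_{i+1} − x_{i+1}·y_i:
  -28, -58, -95, 15, 39, -54  ⇒  2A = -181, A = -90.5.
Then Σ (x_i + x_{i+1})·c_i = 2841, so x̄ = 2841 / (6·(-90.5)) = -947/181.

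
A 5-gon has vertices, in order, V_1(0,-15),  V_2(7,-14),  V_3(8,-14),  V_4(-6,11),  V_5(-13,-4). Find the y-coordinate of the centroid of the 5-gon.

Apply the shoelace formula. First the cross-terms c_i = x_i·y_{i+1} − x_{i+1}·y_i:
  105, 14, 4, 167, 195  ⇒  2A = 485, A = 242.5.
Then Σ (y_i + y_{i+1})·c_i = -5985, so ȳ = -5985 / (6·242.5) = -399/97.

-399/97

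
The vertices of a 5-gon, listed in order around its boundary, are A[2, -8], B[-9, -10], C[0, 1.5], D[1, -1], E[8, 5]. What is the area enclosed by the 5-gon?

A→B: (2)(-10) − (-9)(-8) = -92
B→C: (-9)(1.5) − (0)(-10) = -13.5
C→D: (0)(-1) − (1)(1.5) = -1.5
D→E: (1)(5) − (8)(-1) = 13
E→A: (8)(-8) − (2)(5) = -74
Σ = -168
Area = |Σ|/2 = 84.

84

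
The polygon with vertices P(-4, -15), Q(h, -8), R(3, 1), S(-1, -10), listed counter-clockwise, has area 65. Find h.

The doubled signed area Σ (x_i y_{i+1} − x_{i+1} y_i) is linear in h.
With h=0 it equals 2; the coefficient of h is 16 (from the two edges through Q).
So 16·h + 2 = 2·65 = 130 ⇒ h = 8.

8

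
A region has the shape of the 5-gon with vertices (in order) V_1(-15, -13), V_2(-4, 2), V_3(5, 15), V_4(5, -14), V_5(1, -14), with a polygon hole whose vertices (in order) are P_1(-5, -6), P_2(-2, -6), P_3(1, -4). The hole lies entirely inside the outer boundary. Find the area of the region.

Outer boundary:
Apply the surveyor's formula: 2A = Σ (x_i·y_{i+1} − x_{i+1}·y_i), indices taken mod 5.
Σ = (-82) + (-70) + (-145) + (-56) + (-223) = -576
Area = |Σ|/2 = 288.
Hole:
Apply the shoelace (surveyor's) formula: 2A = Σ (x_i·y_{i+1} − x_{i+1}·y_i), indices taken mod 3.
Cross-terms: 18, 14, -26  ⇒  Σ = 6
Area = |Σ|/2 = 3.
Net area = 288 − 3 = 285.

285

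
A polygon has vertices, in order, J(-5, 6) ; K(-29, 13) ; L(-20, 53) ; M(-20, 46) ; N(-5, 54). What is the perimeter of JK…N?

|JK| = √((-24)² + (7)²) = √625 = 25
|KL| = √((9)² + (40)²) = √1681 = 41
|LM| = √((0)² + (-7)²) = √49 = 7
|MN| = √((15)² + (8)²) = √289 = 17
|NJ| = √((0)² + (-48)²) = √2304 = 48
Perimeter = 25 + 41 + 7 + 17 + 48 = 138.

138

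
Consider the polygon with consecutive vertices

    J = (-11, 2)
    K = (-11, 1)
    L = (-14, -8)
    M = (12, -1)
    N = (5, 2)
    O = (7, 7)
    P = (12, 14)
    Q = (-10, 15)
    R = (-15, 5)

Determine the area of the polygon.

403.5

Σ = (11) + (102) + (110) + (29) + (21) + (14) + (320) + (175) + (25) = 807
Area = |Σ|/2 = 403.5.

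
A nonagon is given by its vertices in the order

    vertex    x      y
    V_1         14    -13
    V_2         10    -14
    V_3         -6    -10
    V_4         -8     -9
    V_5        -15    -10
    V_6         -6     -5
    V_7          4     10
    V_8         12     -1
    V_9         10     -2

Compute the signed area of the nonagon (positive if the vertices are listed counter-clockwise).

V_1→V_2: (14)(-14) − (10)(-13) = -66
V_2→V_3: (10)(-10) − (-6)(-14) = -184
V_3→V_4: (-6)(-9) − (-8)(-10) = -26
V_4→V_5: (-8)(-10) − (-15)(-9) = -55
V_5→V_6: (-15)(-5) − (-6)(-10) = 15
V_6→V_7: (-6)(10) − (4)(-5) = -40
V_7→V_8: (4)(-1) − (12)(10) = -124
V_8→V_9: (12)(-2) − (10)(-1) = -14
V_9→V_1: (10)(-13) − (14)(-2) = -102
Σ = -596
Signed area = Σ/2 = -298 (negative ⇒ clockwise traversal).

-298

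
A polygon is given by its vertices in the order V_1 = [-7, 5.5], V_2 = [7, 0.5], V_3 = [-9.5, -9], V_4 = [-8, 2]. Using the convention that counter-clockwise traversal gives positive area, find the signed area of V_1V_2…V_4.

V_1→V_2: (-7)(0.5) − (7)(5.5) = -42
V_2→V_3: (7)(-9) − (-9.5)(0.5) = -58.25
V_3→V_4: (-9.5)(2) − (-8)(-9) = -91
V_4→V_1: (-8)(5.5) − (-7)(2) = -30
Σ = -221.25
Signed area = Σ/2 = -110.625 (negative ⇒ clockwise traversal).

-110.625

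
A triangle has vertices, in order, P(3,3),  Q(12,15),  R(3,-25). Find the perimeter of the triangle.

84

|PQ| = √((9)² + (12)²) = √225 = 15
|QR| = √((-9)² + (-40)²) = √1681 = 41
|RP| = √((0)² + (28)²) = √784 = 28
Perimeter = 15 + 41 + 28 = 84.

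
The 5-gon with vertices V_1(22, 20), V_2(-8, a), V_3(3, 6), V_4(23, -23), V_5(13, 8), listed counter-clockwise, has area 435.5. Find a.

21

Write out the shoelace sum; only the two edges meeting at V_2 involve a:
2·Area = [(22·a − (-8)·20) + ((-8)·6 − 3·a)] + 360
       = 19·a + 472 = 871
⇒ a = 21.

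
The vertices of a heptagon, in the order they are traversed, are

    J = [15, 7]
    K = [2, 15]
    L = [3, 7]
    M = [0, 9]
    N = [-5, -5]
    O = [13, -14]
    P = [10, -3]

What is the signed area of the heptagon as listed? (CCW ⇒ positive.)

Apply the shoelace (surveyor's) formula: 2A = Σ (x_i·y_{i+1} − x_{i+1}·y_i), indices taken mod 7.
Σ = (211) + (-31) + (27) + (45) + (135) + (101) + (115) = 603
Signed area = Σ/2 = 301.5 (positive ⇒ counter-clockwise traversal).

301.5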